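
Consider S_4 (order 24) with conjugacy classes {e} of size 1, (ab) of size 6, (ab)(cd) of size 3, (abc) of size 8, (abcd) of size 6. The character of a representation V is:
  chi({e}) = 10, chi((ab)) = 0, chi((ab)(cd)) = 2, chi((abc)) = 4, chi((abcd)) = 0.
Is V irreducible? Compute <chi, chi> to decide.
Not irreducible (reducible): <chi, chi> = 10 > 1.

Explanation: <chi, chi> = (1/|G|) sum_C |C| * |chi(C)|^2 = (1/24)[1*|10|^2 + 6*|0|^2 + 3*|2|^2 + 8*|4|^2 + 6*|0|^2]
  = (1/24)[(100) + (0) + (12) + (128) + (0)] = 240/24 = 10.
A character is irreducible iff <chi, chi> = 1, so this representation is reducible.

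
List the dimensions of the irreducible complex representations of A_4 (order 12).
Dimensions: 1, 1, 1, 3

Working: There are 4 irreducibles (= number of conjugacy classes). Their dimensions d_i satisfy sum d_i^2 = |G| = 12: 1 + 1 + 1 + 9 = 12.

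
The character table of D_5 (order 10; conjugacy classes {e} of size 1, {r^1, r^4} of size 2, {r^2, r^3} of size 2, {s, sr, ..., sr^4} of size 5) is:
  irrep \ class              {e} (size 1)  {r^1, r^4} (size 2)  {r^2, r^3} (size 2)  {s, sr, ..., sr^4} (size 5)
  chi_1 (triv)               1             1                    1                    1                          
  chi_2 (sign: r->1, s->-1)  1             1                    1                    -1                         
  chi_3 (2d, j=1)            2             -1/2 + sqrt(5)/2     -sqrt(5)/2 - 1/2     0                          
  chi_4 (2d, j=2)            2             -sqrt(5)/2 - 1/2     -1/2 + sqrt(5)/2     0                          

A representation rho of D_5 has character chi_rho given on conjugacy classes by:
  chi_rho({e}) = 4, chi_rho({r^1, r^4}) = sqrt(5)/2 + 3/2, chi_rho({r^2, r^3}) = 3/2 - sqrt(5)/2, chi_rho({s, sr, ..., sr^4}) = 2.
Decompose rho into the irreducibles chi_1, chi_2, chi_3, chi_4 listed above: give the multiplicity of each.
Multiplicities: chi_1: 2, chi_2: 0, chi_3: 1, chi_4: 0.

Derivation: Use <chi_rho, chi> = (1/|G|) sum_C |C| * chi_rho(C) * conj(chi(C)) with |G| = 10 for each irreducible chi in the table:
  <chi_rho, chi_1> = (1/10)[1*(4)*conj(1) + 2*(sqrt(5)/2 + 3/2)*conj(1) + 2*(3/2 - sqrt(5)/2)*conj(1) + 5*(2)*conj(1)]
      = (1/10)[(4) + (sqrt(5) + 3) + (3 - sqrt(5)) + (10)] = 20/10 = 2
  <chi_rho, chi_2> = (1/10)[1*(4)*conj(1) + 2*(sqrt(5)/2 + 3/2)*conj(1) + 2*(3/2 - sqrt(5)/2)*conj(1) + 5*(2)*conj(-1)]
      = (1/10)[(4) + (sqrt(5) + 3) + (3 - sqrt(5)) + (-10)] = 0/10 = 0
  <chi_rho, chi_3> = (1/10)[1*(4)*conj(2) + 2*(sqrt(5)/2 + 3/2)*conj(-1/2 + sqrt(5)/2) + 2*(3/2 - sqrt(5)/2)*conj(-sqrt(5)/2 - 1/2) + 5*(2)*conj(0)]
      = (1/10)[(8) + (1 + sqrt(5)) + (1 - sqrt(5)) + (0)] = 10/10 = 1
  <chi_rho, chi_4> = (1/10)[1*(4)*conj(2) + 2*(sqrt(5)/2 + 3/2)*conj(-sqrt(5)/2 - 1/2) + 2*(3/2 - sqrt(5)/2)*conj(-1/2 + sqrt(5)/2) + 5*(2)*conj(0)]
      = (1/10)[(8) + (-2*sqrt(5) - 4) + (-4 + 2*sqrt(5)) + (0)] = 0/10 = 0
Dimension check: dim(rho) = sum (mult * dim) = 2*1 + 0*1 + 1*2 + 0*2 = 4 = chi_rho(e) = 4.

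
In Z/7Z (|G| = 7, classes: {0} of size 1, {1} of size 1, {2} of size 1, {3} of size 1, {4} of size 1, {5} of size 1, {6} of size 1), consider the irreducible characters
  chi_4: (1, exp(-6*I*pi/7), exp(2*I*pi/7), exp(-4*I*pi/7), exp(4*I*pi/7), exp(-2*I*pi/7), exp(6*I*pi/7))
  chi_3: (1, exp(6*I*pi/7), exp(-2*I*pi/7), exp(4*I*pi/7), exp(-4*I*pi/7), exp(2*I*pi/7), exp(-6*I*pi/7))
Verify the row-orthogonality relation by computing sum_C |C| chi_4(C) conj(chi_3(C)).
Sum = 0; so <chi_4, chi_3> = 0 (distinct irreducibles are orthogonal).

Explanation: Compute term by term over conjugacy classes (|C| * chi_4(C) * conj(chi_3(C))):
  1*(1)*conj(1) + 1*(exp(-6*I*pi/7))*conj(exp(6*I*pi/7)) + 1*(exp(2*I*pi/7))*conj(exp(-2*I*pi/7)) + 1*(exp(-4*I*pi/7))*conj(exp(4*I*pi/7)) + 1*(exp(4*I*pi/7))*conj(exp(-4*I*pi/7)) + 1*(exp(-2*I*pi/7))*conj(exp(2*I*pi/7)) + 1*(exp(6*I*pi/7))*conj(exp(-6*I*pi/7))
  = (1) + (exp(2*I*pi/7)) + (exp(4*I*pi/7)) + (exp(6*I*pi/7)) + (exp(-6*I*pi/7)) + (exp(-4*I*pi/7)) + (exp(-2*I*pi/7))
  = 0.
(Exp terms are combined using exp(i*s)*conj(exp(i*t)) = exp(i*(s-t)), and sums of them are collapsed using the identity that for every m > 1 the m distinct m-th roots of unity sum to 0, e.g. 1 + exp(2*I*pi/3) + exp(-2*I*pi/3) = 0.)
Dividing by |G| = 7 gives 0/7 = 0, matching the row-orthogonality relation <chi_4, chi_3> = [chi_4 = chi_3].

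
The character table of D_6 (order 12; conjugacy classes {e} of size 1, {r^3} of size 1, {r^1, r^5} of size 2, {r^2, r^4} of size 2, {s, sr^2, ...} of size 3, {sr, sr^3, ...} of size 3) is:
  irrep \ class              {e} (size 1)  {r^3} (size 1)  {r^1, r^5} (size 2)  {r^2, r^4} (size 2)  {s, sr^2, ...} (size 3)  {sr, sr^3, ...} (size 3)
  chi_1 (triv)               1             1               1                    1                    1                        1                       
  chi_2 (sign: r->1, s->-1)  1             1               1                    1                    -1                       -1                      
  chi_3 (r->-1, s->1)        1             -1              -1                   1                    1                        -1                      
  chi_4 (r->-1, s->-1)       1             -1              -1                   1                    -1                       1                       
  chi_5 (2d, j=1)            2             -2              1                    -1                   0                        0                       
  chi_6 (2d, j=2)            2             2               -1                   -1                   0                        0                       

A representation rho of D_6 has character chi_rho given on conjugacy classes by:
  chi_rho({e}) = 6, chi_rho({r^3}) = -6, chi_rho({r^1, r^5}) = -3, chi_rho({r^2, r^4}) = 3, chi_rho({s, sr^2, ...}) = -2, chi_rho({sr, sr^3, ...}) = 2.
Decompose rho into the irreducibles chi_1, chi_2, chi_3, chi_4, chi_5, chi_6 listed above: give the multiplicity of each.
Multiplicities: chi_1: 0, chi_2: 0, chi_3: 1, chi_4: 3, chi_5: 1, chi_6: 0.

Working: Use <chi_rho, chi> = (1/|G|) sum_C |C| * chi_rho(C) * conj(chi(C)) with |G| = 12 for each irreducible chi in the table:
  <chi_rho, chi_1> = (1/12)[1*(6)*conj(1) + 1*(-6)*conj(1) + 2*(-3)*conj(1) + 2*(3)*conj(1) + 3*(-2)*conj(1) + 3*(2)*conj(1)]
      = (1/12)[(6) + (-6) + (-6) + (6) + (-6) + (6)] = 0/12 = 0
  <chi_rho, chi_2> = (1/12)[1*(6)*conj(1) + 1*(-6)*conj(1) + 2*(-3)*conj(1) + 2*(3)*conj(1) + 3*(-2)*conj(-1) + 3*(2)*conj(-1)]
      = (1/12)[(6) + (-6) + (-6) + (6) + (6) + (-6)] = 0/12 = 0
  <chi_rho, chi_3> = (1/12)[1*(6)*conj(1) + 1*(-6)*conj(-1) + 2*(-3)*conj(-1) + 2*(3)*conj(1) + 3*(-2)*conj(1) + 3*(2)*conj(-1)]
      = (1/12)[(6) + (6) + (6) + (6) + (-6) + (-6)] = 12/12 = 1
  <chi_rho, chi_4> = (1/12)[1*(6)*conj(1) + 1*(-6)*conj(-1) + 2*(-3)*conj(-1) + 2*(3)*conj(1) + 3*(-2)*conj(-1) + 3*(2)*conj(1)]
      = (1/12)[(6) + (6) + (6) + (6) + (6) + (6)] = 36/12 = 3
  <chi_rho, chi_5> = (1/12)[1*(6)*conj(2) + 1*(-6)*conj(-2) + 2*(-3)*conj(1) + 2*(3)*conj(-1) + 3*(-2)*conj(0) + 3*(2)*conj(0)]
      = (1/12)[(12) + (12) + (-6) + (-6) + (0) + (0)] = 12/12 = 1
  <chi_rho, chi_6> = (1/12)[1*(6)*conj(2) + 1*(-6)*conj(2) + 2*(-3)*conj(-1) + 2*(3)*conj(-1) + 3*(-2)*conj(0) + 3*(2)*conj(0)]
      = (1/12)[(12) + (-12) + (6) + (-6) + (0) + (0)] = 0/12 = 0
Dimension check: dim(rho) = sum (mult * dim) = 0*1 + 0*1 + 1*1 + 3*1 + 1*2 + 0*2 = 6 = chi_rho(e) = 6.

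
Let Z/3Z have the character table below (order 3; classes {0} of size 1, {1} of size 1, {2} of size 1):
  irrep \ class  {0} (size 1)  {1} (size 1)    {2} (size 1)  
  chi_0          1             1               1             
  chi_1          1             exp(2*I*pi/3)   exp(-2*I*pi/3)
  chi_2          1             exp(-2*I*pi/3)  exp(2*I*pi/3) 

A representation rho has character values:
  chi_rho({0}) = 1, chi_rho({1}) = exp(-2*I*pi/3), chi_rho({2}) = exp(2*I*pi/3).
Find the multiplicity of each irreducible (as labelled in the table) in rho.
Multiplicities: chi_0: 0, chi_1: 0, chi_2: 1.

Solution. Use <chi_rho, chi> = (1/|G|) sum_C |C| * chi_rho(C) * conj(chi(C)) with |G| = 3 for each irreducible chi in the table:
  <chi_rho, chi_0> = (1/3)[1*(1)*conj(1) + 1*(exp(-2*I*pi/3))*conj(1) + 1*(exp(2*I*pi/3))*conj(1)]
      = (1/3)[(1) + (exp(-2*I*pi/3)) + (exp(2*I*pi/3))] = 0/3 = 0
  <chi_rho, chi_1> = (1/3)[1*(1)*conj(1) + 1*(exp(-2*I*pi/3))*conj(exp(2*I*pi/3)) + 1*(exp(2*I*pi/3))*conj(exp(-2*I*pi/3))]
      = (1/3)[(1) + (exp(2*I*pi/3)) + (exp(-2*I*pi/3))] = 0/3 = 0
  <chi_rho, chi_2> = (1/3)[1*(1)*conj(1) + 1*(exp(-2*I*pi/3))*conj(exp(-2*I*pi/3)) + 1*(exp(2*I*pi/3))*conj(exp(2*I*pi/3))]
      = (1/3)[(1) + (1) + (1)] = 3/3 = 1
(Exp terms are combined using exp(i*s)*conj(exp(i*t)) = exp(i*(s-t)), and sums of them are collapsed using the identity that for every m > 1 the m distinct m-th roots of unity sum to 0, e.g. 1 + exp(2*I*pi/3) + exp(-2*I*pi/3) = 0.)
Dimension check: dim(rho) = sum (mult * dim) = 0*1 + 0*1 + 1*1 = 1 = chi_rho(e) = 1.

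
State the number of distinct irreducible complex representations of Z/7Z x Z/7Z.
49

Why: The number of irreducible complex representations of a finite group equals its number of conjugacy classes. Z/7Z x Z/7Z is abelian of order 49, so every element is its own conjugacy class: 49 classes, so Z/7Z x Z/7Z (order 49) has exactly 49 irreducible complex representations.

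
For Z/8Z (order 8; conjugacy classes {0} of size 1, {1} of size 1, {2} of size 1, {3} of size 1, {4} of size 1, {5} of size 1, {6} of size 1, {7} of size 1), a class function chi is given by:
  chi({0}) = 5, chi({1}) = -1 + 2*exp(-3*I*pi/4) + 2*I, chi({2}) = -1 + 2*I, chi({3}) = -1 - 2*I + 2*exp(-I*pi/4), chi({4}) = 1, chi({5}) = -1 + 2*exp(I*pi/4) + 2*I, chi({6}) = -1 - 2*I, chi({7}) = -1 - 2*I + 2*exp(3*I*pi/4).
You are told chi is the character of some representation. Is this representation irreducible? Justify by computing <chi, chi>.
Not irreducible (reducible): <chi, chi> = 9 > 1.

Details: <chi, chi> = (1/|G|) sum_C |C| * |chi(C)|^2 = (1/8)[1*|5|^2 + 1*|-1 + 2*exp(-3*I*pi/4) + 2*I|^2 + 1*|-1 + 2*I|^2 + 1*|-1 - 2*I + 2*exp(-I*pi/4)|^2 + 1*|1|^2 + 1*|-1 + 2*exp(I*pi/4) + 2*I|^2 + 1*|-1 - 2*I|^2 + 1*|-1 - 2*I + 2*exp(3*I*pi/4)|^2]
  = (1/8)[(25) + (9 + 2*exp(-3*I*pi/4) - 2*exp(3*I*pi/4) - 4*exp(-I*pi/4)) + (5) + (9 - 4*exp(3*I*pi/4) - 2*exp(-I*pi/4) + 2*exp(I*pi/4)) + (1) + (9 - 4*exp(3*I*pi/4) - 2*exp(-I*pi/4) + 2*exp(I*pi/4)) + (5) + (9 + 2*exp(-3*I*pi/4) - 2*exp(3*I*pi/4) - 4*exp(-I*pi/4))] = 72/8 = 9.
(Exp terms are combined using exp(i*s)*conj(exp(i*t)) = exp(i*(s-t)), and sums of them are collapsed using the identity that for every m > 1 the m distinct m-th roots of unity sum to 0, e.g. 1 + exp(2*I*pi/3) + exp(-2*I*pi/3) = 0.)
A character is irreducible iff <chi, chi> = 1, so this representation is reducible.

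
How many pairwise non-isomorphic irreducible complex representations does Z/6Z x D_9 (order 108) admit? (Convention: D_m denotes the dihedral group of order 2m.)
36

Justification: The number of irreducible complex representations of a finite group equals its number of conjugacy classes. For a direct product, #classes(G x H) = #classes(G) * #classes(H). Z/6Z has 6 classes (abelian), D_9 has 6 classes, so 6 * 6 = 36, so Z/6Z x D_9 (order 108) has exactly 36 irreducible complex representations.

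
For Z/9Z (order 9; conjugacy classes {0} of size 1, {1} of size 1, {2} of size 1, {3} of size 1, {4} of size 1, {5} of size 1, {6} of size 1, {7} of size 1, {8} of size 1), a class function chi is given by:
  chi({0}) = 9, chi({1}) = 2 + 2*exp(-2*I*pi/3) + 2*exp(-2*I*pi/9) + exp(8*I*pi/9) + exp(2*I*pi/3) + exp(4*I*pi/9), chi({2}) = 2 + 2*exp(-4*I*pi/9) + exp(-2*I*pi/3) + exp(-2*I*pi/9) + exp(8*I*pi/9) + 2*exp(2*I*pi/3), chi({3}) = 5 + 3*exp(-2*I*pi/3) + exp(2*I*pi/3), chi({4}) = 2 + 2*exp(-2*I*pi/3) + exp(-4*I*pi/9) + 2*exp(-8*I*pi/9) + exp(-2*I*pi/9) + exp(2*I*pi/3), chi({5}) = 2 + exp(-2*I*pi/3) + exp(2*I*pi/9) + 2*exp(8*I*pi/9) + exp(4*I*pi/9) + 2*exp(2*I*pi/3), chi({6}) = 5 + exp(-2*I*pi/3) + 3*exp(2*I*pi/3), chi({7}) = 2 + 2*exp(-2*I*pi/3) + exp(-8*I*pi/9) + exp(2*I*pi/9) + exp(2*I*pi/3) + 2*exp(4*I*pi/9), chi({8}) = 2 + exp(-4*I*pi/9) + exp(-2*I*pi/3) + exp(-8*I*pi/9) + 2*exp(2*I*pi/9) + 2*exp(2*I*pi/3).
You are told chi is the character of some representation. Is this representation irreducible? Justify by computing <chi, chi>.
Not irreducible (reducible): <chi, chi> = 15 > 1.

Why: <chi, chi> = (1/|G|) sum_C |C| * |chi(C)|^2 = (1/9)[1*|9|^2 + 1*|2 + 2*exp(-2*I*pi/3) + 2*exp(-2*I*pi/9) + exp(8*I*pi/9) + exp(2*I*pi/3) + exp(4*I*pi/9)|^2 + 1*|2 + 2*exp(-4*I*pi/9) + exp(-2*I*pi/3) + exp(-2*I*pi/9) + exp(8*I*pi/9) + 2*exp(2*I*pi/3)|^2 + 1*|5 + 3*exp(-2*I*pi/3) + exp(2*I*pi/3)|^2 + 1*|2 + 2*exp(-2*I*pi/3) + exp(-4*I*pi/9) + 2*exp(-8*I*pi/9) + exp(-2*I*pi/9) + exp(2*I*pi/3)|^2 + 1*|2 + exp(-2*I*pi/3) + exp(2*I*pi/9) + 2*exp(8*I*pi/9) + exp(4*I*pi/9) + 2*exp(2*I*pi/3)|^2 + 1*|5 + exp(-2*I*pi/3) + 3*exp(2*I*pi/3)|^2 + 1*|2 + 2*exp(-2*I*pi/3) + exp(-8*I*pi/9) + exp(2*I*pi/9) + exp(2*I*pi/3) + 2*exp(4*I*pi/9)|^2 + 1*|2 + exp(-4*I*pi/9) + exp(-2*I*pi/3) + exp(-8*I*pi/9) + 2*exp(2*I*pi/9) + 2*exp(2*I*pi/3)|^2]
  = (1/9)[(81) + (15 + 9*exp(-4*I*pi/9) + 10*exp(-2*I*pi/3) + 6*exp(-2*I*pi/9) + 8*exp(-8*I*pi/9) + 8*exp(8*I*pi/9) + 6*exp(2*I*pi/9) + 10*exp(2*I*pi/3) + 9*exp(4*I*pi/9)) + (15 + 10*exp(-2*I*pi/3) + 6*exp(-4*I*pi/9) + 8*exp(-2*I*pi/9) + 9*exp(-8*I*pi/9) + 9*exp(8*I*pi/9) + 8*exp(2*I*pi/9) + 6*exp(4*I*pi/9) + 10*exp(2*I*pi/3)) + (12) + (15 + 10*exp(-2*I*pi/3) + 8*exp(-4*I*pi/9) + 9*exp(-2*I*pi/9) + 6*exp(-8*I*pi/9) + 6*exp(8*I*pi/9) + 9*exp(2*I*pi/9) + 8*exp(4*I*pi/9) + 10*exp(2*I*pi/3)) + (15 + 10*exp(-2*I*pi/3) + 8*exp(-4*I*pi/9) + 9*exp(-2*I*pi/9) + 6*exp(-8*I*pi/9) + 6*exp(8*I*pi/9) + 9*exp(2*I*pi/9) + 8*exp(4*I*pi/9) + 10*exp(2*I*pi/3)) + (12) + (15 + 10*exp(-2*I*pi/3) + 6*exp(-4*I*pi/9) + 8*exp(-2*I*pi/9) + 9*exp(-8*I*pi/9) + 9*exp(8*I*pi/9) + 8*exp(2*I*pi/9) + 6*exp(4*I*pi/9) + 10*exp(2*I*pi/3)) + (15 + 9*exp(-4*I*pi/9) + 10*exp(-2*I*pi/3) + 6*exp(-2*I*pi/9) + 8*exp(-8*I*pi/9) + 8*exp(8*I*pi/9) + 6*exp(2*I*pi/9) + 10*exp(2*I*pi/3) + 9*exp(4*I*pi/9))] = 135/9 = 15.
(Exp terms are combined using exp(i*s)*conj(exp(i*t)) = exp(i*(s-t)), and sums of them are collapsed using the identity that for every m > 1 the m distinct m-th roots of unity sum to 0, e.g. 1 + exp(2*I*pi/3) + exp(-2*I*pi/3) = 0.)
A character is irreducible iff <chi, chi> = 1, so this representation is reducible.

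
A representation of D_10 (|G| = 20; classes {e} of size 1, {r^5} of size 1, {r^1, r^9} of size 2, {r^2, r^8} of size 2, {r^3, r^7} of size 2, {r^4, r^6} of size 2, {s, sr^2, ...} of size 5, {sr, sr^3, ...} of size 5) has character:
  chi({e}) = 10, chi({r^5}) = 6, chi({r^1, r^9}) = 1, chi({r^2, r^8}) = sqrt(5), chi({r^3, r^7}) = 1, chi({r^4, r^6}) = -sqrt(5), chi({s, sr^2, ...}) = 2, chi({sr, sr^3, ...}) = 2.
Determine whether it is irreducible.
Not irreducible (reducible): <chi, chi> = 10 > 1.

Reasoning: <chi, chi> = (1/|G|) sum_C |C| * |chi(C)|^2 = (1/20)[1*|10|^2 + 1*|6|^2 + 2*|1|^2 + 2*|sqrt(5)|^2 + 2*|1|^2 + 2*|-sqrt(5)|^2 + 5*|2|^2 + 5*|2|^2]
  = (1/20)[(100) + (36) + (2) + (10) + (2) + (10) + (20) + (20)] = 200/20 = 10.
A character is irreducible iff <chi, chi> = 1, so this representation is reducible.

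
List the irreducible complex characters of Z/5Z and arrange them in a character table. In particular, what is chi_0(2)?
Character table of Z/5Z (irreps indexed chi_0,...,chi_4 with chi_k(m) = zeta_5^(k*m), zeta_5 = exp(2*pi*i/5)):
  irrep \ class  {0} (size 1)  {1} (size 1)    {2} (size 1)    {3} (size 1)    {4} (size 1)  
  chi_0          1             1               1               1               1             
  chi_1          1             exp(2*I*pi/5)   exp(4*I*pi/5)   exp(-4*I*pi/5)  exp(-2*I*pi/5)
  chi_2          1             exp(4*I*pi/5)   exp(-2*I*pi/5)  exp(2*I*pi/5)   exp(-4*I*pi/5)
  chi_3          1             exp(-4*I*pi/5)  exp(2*I*pi/5)   exp(-2*I*pi/5)  exp(4*I*pi/5) 
  chi_4          1             exp(-2*I*pi/5)  exp(-4*I*pi/5)  exp(4*I*pi/5)   exp(2*I*pi/5) 

Spot check: chi_0(2) = zeta_5^(0*2) = zeta_5^0 = 1.

Details: Z/5Z is abelian, so all 5 irreducible complex representations are 1-dimensional. They are given by chi_k(m) = zeta_5^(k*m) for k = 0,...,4. Row orthogonality: sum_m chi_k(m) conj(chi_l(m)) = 5 * [k = l].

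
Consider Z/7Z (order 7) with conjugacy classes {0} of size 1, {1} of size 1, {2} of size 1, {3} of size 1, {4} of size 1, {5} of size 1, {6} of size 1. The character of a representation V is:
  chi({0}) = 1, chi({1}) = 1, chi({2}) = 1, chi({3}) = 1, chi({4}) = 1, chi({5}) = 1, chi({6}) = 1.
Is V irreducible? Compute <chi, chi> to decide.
Irreducible: <chi, chi> = 1.

Justification: <chi, chi> = (1/|G|) sum_C |C| * |chi(C)|^2 = (1/7)[1*|1|^2 + 1*|1|^2 + 1*|1|^2 + 1*|1|^2 + 1*|1|^2 + 1*|1|^2 + 1*|1|^2]
  = (1/7)[(1) + (1) + (1) + (1) + (1) + (1) + (1)] = 7/7 = 1.
(Exp terms are combined using exp(i*s)*conj(exp(i*t)) = exp(i*(s-t)), and sums of them are collapsed using the identity that for every m > 1 the m distinct m-th roots of unity sum to 0, e.g. 1 + exp(2*I*pi/3) + exp(-2*I*pi/3) = 0.)
A character is irreducible iff <chi, chi> = 1, so this representation is irreducible.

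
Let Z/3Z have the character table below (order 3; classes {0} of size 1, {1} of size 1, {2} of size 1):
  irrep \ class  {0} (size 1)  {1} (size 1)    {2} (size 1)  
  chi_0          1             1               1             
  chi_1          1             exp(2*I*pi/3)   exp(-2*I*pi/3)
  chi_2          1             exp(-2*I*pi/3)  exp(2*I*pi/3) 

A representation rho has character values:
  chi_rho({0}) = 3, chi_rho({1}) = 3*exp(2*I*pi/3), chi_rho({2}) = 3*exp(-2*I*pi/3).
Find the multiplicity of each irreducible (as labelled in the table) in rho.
Multiplicities: chi_0: 0, chi_1: 3, chi_2: 0.

Proof sketch: Use <chi_rho, chi> = (1/|G|) sum_C |C| * chi_rho(C) * conj(chi(C)) with |G| = 3 for each irreducible chi in the table:
  <chi_rho, chi_0> = (1/3)[1*(3)*conj(1) + 1*(3*exp(2*I*pi/3))*conj(1) + 1*(3*exp(-2*I*pi/3))*conj(1)]
      = (1/3)[(3) + (3*exp(2*I*pi/3)) + (3*exp(-2*I*pi/3))] = 0/3 = 0
  <chi_rho, chi_1> = (1/3)[1*(3)*conj(1) + 1*(3*exp(2*I*pi/3))*conj(exp(2*I*pi/3)) + 1*(3*exp(-2*I*pi/3))*conj(exp(-2*I*pi/3))]
      = (1/3)[(3) + (3) + (3)] = 9/3 = 3
  <chi_rho, chi_2> = (1/3)[1*(3)*conj(1) + 1*(3*exp(2*I*pi/3))*conj(exp(-2*I*pi/3)) + 1*(3*exp(-2*I*pi/3))*conj(exp(2*I*pi/3))]
      = (1/3)[(3) + (3*exp(-2*I*pi/3)) + (3*exp(2*I*pi/3))] = 0/3 = 0
(Exp terms are combined using exp(i*s)*conj(exp(i*t)) = exp(i*(s-t)), and sums of them are collapsed using the identity that for every m > 1 the m distinct m-th roots of unity sum to 0, e.g. 1 + exp(2*I*pi/3) + exp(-2*I*pi/3) = 0.)
Dimension check: dim(rho) = sum (mult * dim) = 0*1 + 3*1 + 0*1 = 3 = chi_rho(e) = 3.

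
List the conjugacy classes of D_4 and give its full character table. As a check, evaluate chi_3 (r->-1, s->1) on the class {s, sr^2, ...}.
Conjugacy classes: {e} of size 1, {r^2} of size 1, {r^1, r^3} of size 2, {s, sr^2, ...} of size 2, {sr, sr^3, ...} of size 2.
Character table:
  irrep \ class              {e} (size 1)  {r^2} (size 1)  {r^1, r^3} (size 2)  {s, sr^2, ...} (size 2)  {sr, sr^3, ...} (size 2)
  chi_1 (triv)               1             1               1                    1                        1                       
  chi_2 (sign: r->1, s->-1)  1             1               1                    -1                       -1                      
  chi_3 (r->-1, s->1)        1             1               -1                   1                        -1                      
  chi_4 (r->-1, s->-1)       1             1               -1                   -1                       1                       
  chi_5 (2d, j=1)            2             -2              0                    0                        0                       

Spot check: chi_3 (r->-1, s->1) on {s, sr^2, ...} = 1.

Justification: D_4 has order 2*4 = 8 with 5 conjugacy classes, hence 5 irreducibles. Sum of squared dims 1 + 1 + 1 + 1 + 4 = 8 = |G|. Linear characters come from the abelianisation; the 2-dimensional irreps have character r^k -> 2*cos(2*pi*j*k/4), reflections -> 0.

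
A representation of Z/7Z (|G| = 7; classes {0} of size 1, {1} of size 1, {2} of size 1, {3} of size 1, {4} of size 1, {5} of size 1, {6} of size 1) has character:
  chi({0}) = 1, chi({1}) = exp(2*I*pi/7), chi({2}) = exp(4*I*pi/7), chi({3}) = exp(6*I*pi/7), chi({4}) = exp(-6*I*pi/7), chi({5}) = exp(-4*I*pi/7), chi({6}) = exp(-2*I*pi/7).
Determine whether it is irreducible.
Irreducible: <chi, chi> = 1.

Why: <chi, chi> = (1/|G|) sum_C |C| * |chi(C)|^2 = (1/7)[1*|1|^2 + 1*|exp(2*I*pi/7)|^2 + 1*|exp(4*I*pi/7)|^2 + 1*|exp(6*I*pi/7)|^2 + 1*|exp(-6*I*pi/7)|^2 + 1*|exp(-4*I*pi/7)|^2 + 1*|exp(-2*I*pi/7)|^2]
  = (1/7)[(1) + (1) + (1) + (1) + (1) + (1) + (1)] = 7/7 = 1.
(Exp terms are combined using exp(i*s)*conj(exp(i*t)) = exp(i*(s-t)), and sums of them are collapsed using the identity that for every m > 1 the m distinct m-th roots of unity sum to 0, e.g. 1 + exp(2*I*pi/3) + exp(-2*I*pi/3) = 0.)
A character is irreducible iff <chi, chi> = 1, so this representation is irreducible.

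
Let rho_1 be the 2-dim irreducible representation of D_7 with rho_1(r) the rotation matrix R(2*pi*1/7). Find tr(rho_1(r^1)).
chi_{rho_1}(r^1) = 2*cos(2*pi*1*1/7) = 2*cos(2*pi/7)

Proof sketch: rho_1(r^1) is rotation by angle 2*pi*1*1/7, whose trace is 2*cos(2*pi*1*1/7) = 2*cos(2*pi/7).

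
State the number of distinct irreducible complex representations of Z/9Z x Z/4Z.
36

Explanation: The number of irreducible complex representations of a finite group equals its number of conjugacy classes. Z/9Z x Z/4Z is abelian of order 36, so every element is its own conjugacy class: 36 classes, so Z/9Z x Z/4Z (order 36) has exactly 36 irreducible complex representations.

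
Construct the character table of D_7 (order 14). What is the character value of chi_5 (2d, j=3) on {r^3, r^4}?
Conjugacy classes: {e} of size 1, {r^1, r^6} of size 2, {r^2, r^5} of size 2, {r^3, r^4} of size 2, {s, sr, ..., sr^6} of size 7.
Character table:
  irrep \ class              {e} (size 1)  {r^1, r^6} (size 2)  {r^2, r^5} (size 2)  {r^3, r^4} (size 2)  {s, sr, ..., sr^6} (size 7)
  chi_1 (triv)               1             1                    1                    1                    1                          
  chi_2 (sign: r->1, s->-1)  1             1                    1                    1                    -1                         
  chi_3 (2d, j=1)            2             2*cos(2*pi/7)        -2*cos(3*pi/7)       -2*cos(pi/7)         0                          
  chi_4 (2d, j=2)            2             -2*cos(3*pi/7)       -2*cos(pi/7)         2*cos(2*pi/7)        0                          
  chi_5 (2d, j=3)            2             -2*cos(pi/7)         2*cos(2*pi/7)        -2*cos(3*pi/7)       0                          

Spot check: chi_5 (2d, j=3) on {r^3, r^4} = -2*cos(3*pi/7).

Derivation: D_7 has order 2*7 = 14 with 5 conjugacy classes, hence 5 irreducibles. Sum of squared dims 1 + 1 + 4 + 4 + 4 = 14 = |G|. Linear characters come from the abelianisation; the 2-dimensional irreps have character r^k -> 2*cos(2*pi*j*k/7), reflections -> 0.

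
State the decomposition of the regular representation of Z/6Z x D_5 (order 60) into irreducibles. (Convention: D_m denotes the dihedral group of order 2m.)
Each irreducible V_i of dimension d_i appears with multiplicity d_i, i.e. rho_reg = (direct sum over all irreducibles V_i) d_i V_i. The irreducible dimensions for Z/6Z x D_5 are 1, 1, 1, 1, 1, 1, 1, 1, 1, 1, 1, 1, 2, 2, 2, 2, 2, 2, 2, 2, 2, 2, 2, 2: 12 irreducibles of dimension 1, each with multiplicity 1; 12 irreducibles of dimension 2, each with multiplicity 2. Total dimension 12*1*1 + 12*2*2 = 60 = |G|.

Proof sketch: General theorem: in the regular representation of a finite group G, each irreducible appears with multiplicity equal to its dimension. Check: dim(rho_reg) = sum d_i^2 = 1 + 1 + 1 + 1 + 1 + 1 + 1 + 1 + 1 + 1 + 1 + 1 + 4 + 4 + 4 + 4 + 4 + 4 + 4 + 4 + 4 + 4 + 4 + 4 = 60 = |G|.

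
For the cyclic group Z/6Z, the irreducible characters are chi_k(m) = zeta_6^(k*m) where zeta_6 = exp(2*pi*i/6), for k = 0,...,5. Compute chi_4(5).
chi_4(5) = zeta_6^20 = exp(2*I*pi/3)

Working: chi_4(5) = zeta_6^(4*5) = zeta_6^20. Since zeta_6^6 = 1, this equals zeta_6^2 = exp(2*pi*i*2/6) = exp(2*I*pi/3).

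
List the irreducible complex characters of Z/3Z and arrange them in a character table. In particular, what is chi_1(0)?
Character table of Z/3Z (irreps indexed chi_0,...,chi_2 with chi_k(m) = zeta_3^(k*m), zeta_3 = exp(2*pi*i/3)):
  irrep \ class  {0} (size 1)  {1} (size 1)    {2} (size 1)  
  chi_0          1             1               1             
  chi_1          1             exp(2*I*pi/3)   exp(-2*I*pi/3)
  chi_2          1             exp(-2*I*pi/3)  exp(2*I*pi/3) 

Spot check: chi_1(0) = zeta_3^(1*0) = zeta_3^0 = 1.

Justification: Z/3Z is abelian, so all 3 irreducible complex representations are 1-dimensional. They are given by chi_k(m) = zeta_3^(k*m) for k = 0,...,2. Row orthogonality: sum_m chi_k(m) conj(chi_l(m)) = 3 * [k = l].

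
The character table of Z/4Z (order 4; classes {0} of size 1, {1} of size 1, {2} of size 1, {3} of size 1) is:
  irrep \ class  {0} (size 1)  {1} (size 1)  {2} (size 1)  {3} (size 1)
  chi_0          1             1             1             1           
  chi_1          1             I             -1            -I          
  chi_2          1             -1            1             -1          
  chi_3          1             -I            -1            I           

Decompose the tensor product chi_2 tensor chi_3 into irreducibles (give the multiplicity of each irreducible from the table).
chi_2 tensor chi_3 = chi_1 (all other irreducibles have multiplicity 0).

Explanation: The character of a tensor product is the pointwise product (chi_2 * chi_3)(C) = chi_2(C) * chi_3(C):
  {0}: (1)*(1), {1}: (-1)*(-I), {2}: (1)*(-1), {3}: (-1)*(I)
so (chi_2 * chi_3) takes values
  {0} -> 1, {1} -> I, {2} -> -1, {3} -> -I.
Now take the inner product of this character with each irreducible chi from the table, <chi_2*chi_3, chi> = (1/4) sum_C |C| (chi_2*chi_3)(C) conj(chi(C)):
  <chi_2*chi_3, chi_0> = (1/4)[1*(1)*conj(1) + 1*(I)*conj(1) + 1*(-1)*conj(1) + 1*(-I)*conj(1)]
      = (1/4)[(1) + (I) + (-1) + (-I)] = 0/4 = 0
  <chi_2*chi_3, chi_1> = (1/4)[1*(1)*conj(1) + 1*(I)*conj(I) + 1*(-1)*conj(-1) + 1*(-I)*conj(-I)]
      = (1/4)[(1) + (1) + (1) + (1)] = 4/4 = 1
  <chi_2*chi_3, chi_2> = (1/4)[1*(1)*conj(1) + 1*(I)*conj(-1) + 1*(-1)*conj(1) + 1*(-I)*conj(-1)]
      = (1/4)[(1) + (-I) + (-1) + (I)] = 0/4 = 0
  <chi_2*chi_3, chi_3> = (1/4)[1*(1)*conj(1) + 1*(I)*conj(-I) + 1*(-1)*conj(-1) + 1*(-I)*conj(I)]
      = (1/4)[(1) + (-1) + (1) + (-1)] = 0/4 = 0
(Exp terms are combined using exp(i*s)*conj(exp(i*t)) = exp(i*(s-t)), and sums of them are collapsed using the identity that for every m > 1 the m distinct m-th roots of unity sum to 0, e.g. 1 + exp(2*I*pi/3) + exp(-2*I*pi/3) = 0.)
Hence the multiplicities are chi_1: 1. Dimension check: dim(chi_2)*dim(chi_3) = 1*1 = 1 and sum (mult * dim) = 1*1 = 1.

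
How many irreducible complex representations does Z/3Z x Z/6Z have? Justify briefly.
18

Derivation: The number of irreducible complex representations of a finite group equals its number of conjugacy classes. Z/3Z x Z/6Z is abelian of order 18, so every element is its own conjugacy class: 18 classes, so Z/3Z x Z/6Z (order 18) has exactly 18 irreducible complex representations.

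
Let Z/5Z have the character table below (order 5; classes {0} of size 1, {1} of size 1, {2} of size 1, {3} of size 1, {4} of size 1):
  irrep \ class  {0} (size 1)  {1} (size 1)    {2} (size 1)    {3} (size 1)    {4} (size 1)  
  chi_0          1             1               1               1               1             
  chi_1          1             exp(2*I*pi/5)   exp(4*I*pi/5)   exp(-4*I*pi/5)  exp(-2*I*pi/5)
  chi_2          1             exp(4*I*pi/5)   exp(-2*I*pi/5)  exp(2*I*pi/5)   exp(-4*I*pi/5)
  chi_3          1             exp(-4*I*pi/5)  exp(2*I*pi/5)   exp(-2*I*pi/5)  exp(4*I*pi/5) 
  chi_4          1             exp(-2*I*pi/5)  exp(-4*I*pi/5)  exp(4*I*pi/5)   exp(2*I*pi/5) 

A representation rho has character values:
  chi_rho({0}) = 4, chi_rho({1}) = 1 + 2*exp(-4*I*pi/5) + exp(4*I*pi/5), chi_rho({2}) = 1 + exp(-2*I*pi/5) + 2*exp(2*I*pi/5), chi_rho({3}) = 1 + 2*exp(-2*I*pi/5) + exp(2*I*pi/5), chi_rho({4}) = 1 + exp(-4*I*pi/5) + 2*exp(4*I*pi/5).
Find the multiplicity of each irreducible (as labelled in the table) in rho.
Multiplicities: chi_0: 1, chi_1: 0, chi_2: 1, chi_3: 2, chi_4: 0.

Explanation: Use <chi_rho, chi> = (1/|G|) sum_C |C| * chi_rho(C) * conj(chi(C)) with |G| = 5 for each irreducible chi in the table:
  <chi_rho, chi_0> = (1/5)[1*(4)*conj(1) + 1*(1 + 2*exp(-4*I*pi/5) + exp(4*I*pi/5))*conj(1) + 1*(1 + exp(-2*I*pi/5) + 2*exp(2*I*pi/5))*conj(1) + 1*(1 + 2*exp(-2*I*pi/5) + exp(2*I*pi/5))*conj(1) + 1*(1 + exp(-4*I*pi/5) + 2*exp(4*I*pi/5))*conj(1)]
      = (1/5)[(4) + (1 + 2*exp(-4*I*pi/5) + exp(4*I*pi/5)) + (1 + exp(-2*I*pi/5) + 2*exp(2*I*pi/5)) + (1 + 2*exp(-2*I*pi/5) + exp(2*I*pi/5)) + (1 + exp(-4*I*pi/5) + 2*exp(4*I*pi/5))] = 5/5 = 1
  <chi_rho, chi_1> = (1/5)[1*(4)*conj(1) + 1*(1 + 2*exp(-4*I*pi/5) + exp(4*I*pi/5))*conj(exp(2*I*pi/5)) + 1*(1 + exp(-2*I*pi/5) + 2*exp(2*I*pi/5))*conj(exp(4*I*pi/5)) + 1*(1 + 2*exp(-2*I*pi/5) + exp(2*I*pi/5))*conj(exp(-4*I*pi/5)) + 1*(1 + exp(-4*I*pi/5) + 2*exp(4*I*pi/5))*conj(exp(-2*I*pi/5))]
      = (1/5)[(4) + (exp(-2*I*pi/5) + exp(2*I*pi/5) + 2*exp(4*I*pi/5)) + (2*exp(-2*I*pi/5) + exp(-4*I*pi/5) + exp(4*I*pi/5)) + (exp(-4*I*pi/5) + exp(4*I*pi/5) + 2*exp(2*I*pi/5)) + (2*exp(-4*I*pi/5) + exp(-2*I*pi/5) + exp(2*I*pi/5))] = 0/5 = 0
  <chi_rho, chi_2> = (1/5)[1*(4)*conj(1) + 1*(1 + 2*exp(-4*I*pi/5) + exp(4*I*pi/5))*conj(exp(4*I*pi/5)) + 1*(1 + exp(-2*I*pi/5) + 2*exp(2*I*pi/5))*conj(exp(-2*I*pi/5)) + 1*(1 + 2*exp(-2*I*pi/5) + exp(2*I*pi/5))*conj(exp(2*I*pi/5)) + 1*(1 + exp(-4*I*pi/5) + 2*exp(4*I*pi/5))*conj(exp(-4*I*pi/5))]
      = (1/5)[(4) + (1 + exp(-4*I*pi/5) + 2*exp(2*I*pi/5)) + (1 + exp(2*I*pi/5) + 2*exp(4*I*pi/5)) + (1 + 2*exp(-4*I*pi/5) + exp(-2*I*pi/5)) + (1 + 2*exp(-2*I*pi/5) + exp(4*I*pi/5))] = 5/5 = 1
  <chi_rho, chi_3> = (1/5)[1*(4)*conj(1) + 1*(1 + 2*exp(-4*I*pi/5) + exp(4*I*pi/5))*conj(exp(-4*I*pi/5)) + 1*(1 + exp(-2*I*pi/5) + 2*exp(2*I*pi/5))*conj(exp(2*I*pi/5)) + 1*(1 + 2*exp(-2*I*pi/5) + exp(2*I*pi/5))*conj(exp(-2*I*pi/5)) + 1*(1 + exp(-4*I*pi/5) + 2*exp(4*I*pi/5))*conj(exp(4*I*pi/5))]
      = (1/5)[(4) + (2 + exp(-2*I*pi/5) + exp(4*I*pi/5)) + (2 + exp(-2*I*pi/5) + exp(-4*I*pi/5)) + (2 + exp(4*I*pi/5) + exp(2*I*pi/5)) + (2 + exp(-4*I*pi/5) + exp(2*I*pi/5))] = 10/5 = 2
  <chi_rho, chi_4> = (1/5)[1*(4)*conj(1) + 1*(1 + 2*exp(-4*I*pi/5) + exp(4*I*pi/5))*conj(exp(-2*I*pi/5)) + 1*(1 + exp(-2*I*pi/5) + 2*exp(2*I*pi/5))*conj(exp(-4*I*pi/5)) + 1*(1 + 2*exp(-2*I*pi/5) + exp(2*I*pi/5))*conj(exp(4*I*pi/5)) + 1*(1 + exp(-4*I*pi/5) + 2*exp(4*I*pi/5))*conj(exp(2*I*pi/5))]
      = (1/5)[(4) + (2*exp(-2*I*pi/5) + exp(-4*I*pi/5) + exp(2*I*pi/5)) + (2*exp(-4*I*pi/5) + exp(4*I*pi/5) + exp(2*I*pi/5)) + (exp(-2*I*pi/5) + exp(-4*I*pi/5) + 2*exp(4*I*pi/5)) + (exp(-2*I*pi/5) + exp(4*I*pi/5) + 2*exp(2*I*pi/5))] = 0/5 = 0
(Exp terms are combined using exp(i*s)*conj(exp(i*t)) = exp(i*(s-t)), and sums of them are collapsed using the identity that for every m > 1 the m distinct m-th roots of unity sum to 0, e.g. 1 + exp(2*I*pi/3) + exp(-2*I*pi/3) = 0.)
Dimension check: dim(rho) = sum (mult * dim) = 1*1 + 0*1 + 1*1 + 2*1 + 0*1 = 4 = chi_rho(e) = 4.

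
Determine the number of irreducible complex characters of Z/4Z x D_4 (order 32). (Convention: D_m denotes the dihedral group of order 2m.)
20

Explanation: The number of irreducible complex representations of a finite group equals its number of conjugacy classes. For a direct product, #classes(G x H) = #classes(G) * #classes(H). Z/4Z has 4 classes (abelian), D_4 has 5 classes, so 4 * 5 = 20, so Z/4Z x D_4 (order 32) has exactly 20 irreducible complex representations.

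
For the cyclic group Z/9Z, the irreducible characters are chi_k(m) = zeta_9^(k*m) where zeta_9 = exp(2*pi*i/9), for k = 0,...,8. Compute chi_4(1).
chi_4(1) = zeta_9^4 = exp(8*I*pi/9)

Derivation: chi_4(1) = zeta_9^(4*1) = zeta_9^4. Since zeta_9^9 = 1, this equals zeta_9^4 = exp(2*pi*i*4/9) = exp(8*I*pi/9).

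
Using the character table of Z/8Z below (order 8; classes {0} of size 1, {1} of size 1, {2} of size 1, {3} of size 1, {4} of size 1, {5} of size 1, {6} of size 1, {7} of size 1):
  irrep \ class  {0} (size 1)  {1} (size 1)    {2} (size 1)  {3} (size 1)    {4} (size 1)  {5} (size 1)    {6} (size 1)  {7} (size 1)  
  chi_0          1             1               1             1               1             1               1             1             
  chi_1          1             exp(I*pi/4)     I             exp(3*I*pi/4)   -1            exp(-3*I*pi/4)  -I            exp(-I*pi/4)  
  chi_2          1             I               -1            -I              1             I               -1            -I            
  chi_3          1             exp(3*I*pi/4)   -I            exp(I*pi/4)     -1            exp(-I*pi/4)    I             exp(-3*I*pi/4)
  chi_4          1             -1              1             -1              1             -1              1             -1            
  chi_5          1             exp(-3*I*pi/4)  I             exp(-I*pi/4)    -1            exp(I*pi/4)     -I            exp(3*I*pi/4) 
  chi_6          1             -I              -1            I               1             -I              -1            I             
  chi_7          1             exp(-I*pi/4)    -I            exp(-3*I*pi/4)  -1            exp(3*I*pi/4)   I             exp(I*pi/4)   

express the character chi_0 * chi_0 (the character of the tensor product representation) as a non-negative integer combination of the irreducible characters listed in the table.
chi_0 tensor chi_0 = chi_0 (all other irreducibles have multiplicity 0).

Solution. The character of a tensor product is the pointwise product (chi_0 * chi_0)(C) = chi_0(C) * chi_0(C):
  {0}: (1)*(1), {1}: (1)*(1), {2}: (1)*(1), {3}: (1)*(1), {4}: (1)*(1), {5}: (1)*(1), {6}: (1)*(1), {7}: (1)*(1)
so (chi_0 * chi_0) takes values
  {0} -> 1, {1} -> 1, {2} -> 1, {3} -> 1, {4} -> 1, {5} -> 1, {6} -> 1, {7} -> 1.
Now take the inner product of this character with each irreducible chi from the table, <chi_0*chi_0, chi> = (1/8) sum_C |C| (chi_0*chi_0)(C) conj(chi(C)):
  <chi_0*chi_0, chi_0> = (1/8)[1*(1)*conj(1) + 1*(1)*conj(1) + 1*(1)*conj(1) + 1*(1)*conj(1) + 1*(1)*conj(1) + 1*(1)*conj(1) + 1*(1)*conj(1) + 1*(1)*conj(1)]
      = (1/8)[(1) + (1) + (1) + (1) + (1) + (1) + (1) + (1)] = 8/8 = 1
  <chi_0*chi_0, chi_1> = (1/8)[1*(1)*conj(1) + 1*(1)*conj(exp(I*pi/4)) + 1*(1)*conj(I) + 1*(1)*conj(exp(3*I*pi/4)) + 1*(1)*conj(-1) + 1*(1)*conj(exp(-3*I*pi/4)) + 1*(1)*conj(-I) + 1*(1)*conj(exp(-I*pi/4))]
      = (1/8)[(1) + (exp(-I*pi/4)) + (-I) + (exp(-3*I*pi/4)) + (-1) + (exp(3*I*pi/4)) + (I) + (exp(I*pi/4))] = 0/8 = 0
  <chi_0*chi_0, chi_2> = (1/8)[1*(1)*conj(1) + 1*(1)*conj(I) + 1*(1)*conj(-1) + 1*(1)*conj(-I) + 1*(1)*conj(1) + 1*(1)*conj(I) + 1*(1)*conj(-1) + 1*(1)*conj(-I)]
      = (1/8)[(1) + (-I) + (-1) + (I) + (1) + (-I) + (-1) + (I)] = 0/8 = 0
  <chi_0*chi_0, chi_3> = (1/8)[1*(1)*conj(1) + 1*(1)*conj(exp(3*I*pi/4)) + 1*(1)*conj(-I) + 1*(1)*conj(exp(I*pi/4)) + 1*(1)*conj(-1) + 1*(1)*conj(exp(-I*pi/4)) + 1*(1)*conj(I) + 1*(1)*conj(exp(-3*I*pi/4))]
      = (1/8)[(1) + (exp(-3*I*pi/4)) + (I) + (exp(-I*pi/4)) + (-1) + (exp(I*pi/4)) + (-I) + (exp(3*I*pi/4))] = 0/8 = 0
  <chi_0*chi_0, chi_4> = (1/8)[1*(1)*conj(1) + 1*(1)*conj(-1) + 1*(1)*conj(1) + 1*(1)*conj(-1) + 1*(1)*conj(1) + 1*(1)*conj(-1) + 1*(1)*conj(1) + 1*(1)*conj(-1)]
      = (1/8)[(1) + (-1) + (1) + (-1) + (1) + (-1) + (1) + (-1)] = 0/8 = 0
  <chi_0*chi_0, chi_5> = (1/8)[1*(1)*conj(1) + 1*(1)*conj(exp(-3*I*pi/4)) + 1*(1)*conj(I) + 1*(1)*conj(exp(-I*pi/4)) + 1*(1)*conj(-1) + 1*(1)*conj(exp(I*pi/4)) + 1*(1)*conj(-I) + 1*(1)*conj(exp(3*I*pi/4))]
      = (1/8)[(1) + (exp(3*I*pi/4)) + (-I) + (exp(I*pi/4)) + (-1) + (exp(-I*pi/4)) + (I) + (exp(-3*I*pi/4))] = 0/8 = 0
  <chi_0*chi_0, chi_6> = (1/8)[1*(1)*conj(1) + 1*(1)*conj(-I) + 1*(1)*conj(-1) + 1*(1)*conj(I) + 1*(1)*conj(1) + 1*(1)*conj(-I) + 1*(1)*conj(-1) + 1*(1)*conj(I)]
      = (1/8)[(1) + (I) + (-1) + (-I) + (1) + (I) + (-1) + (-I)] = 0/8 = 0
  <chi_0*chi_0, chi_7> = (1/8)[1*(1)*conj(1) + 1*(1)*conj(exp(-I*pi/4)) + 1*(1)*conj(-I) + 1*(1)*conj(exp(-3*I*pi/4)) + 1*(1)*conj(-1) + 1*(1)*conj(exp(3*I*pi/4)) + 1*(1)*conj(I) + 1*(1)*conj(exp(I*pi/4))]
      = (1/8)[(1) + (exp(I*pi/4)) + (I) + (exp(3*I*pi/4)) + (-1) + (exp(-3*I*pi/4)) + (-I) + (exp(-I*pi/4))] = 0/8 = 0
(Exp terms are combined using exp(i*s)*conj(exp(i*t)) = exp(i*(s-t)), and sums of them are collapsed using the identity that for every m > 1 the m distinct m-th roots of unity sum to 0, e.g. 1 + exp(2*I*pi/3) + exp(-2*I*pi/3) = 0.)
Hence the multiplicities are chi_0: 1. Dimension check: dim(chi_0)*dim(chi_0) = 1*1 = 1 and sum (mult * dim) = 1*1 = 1.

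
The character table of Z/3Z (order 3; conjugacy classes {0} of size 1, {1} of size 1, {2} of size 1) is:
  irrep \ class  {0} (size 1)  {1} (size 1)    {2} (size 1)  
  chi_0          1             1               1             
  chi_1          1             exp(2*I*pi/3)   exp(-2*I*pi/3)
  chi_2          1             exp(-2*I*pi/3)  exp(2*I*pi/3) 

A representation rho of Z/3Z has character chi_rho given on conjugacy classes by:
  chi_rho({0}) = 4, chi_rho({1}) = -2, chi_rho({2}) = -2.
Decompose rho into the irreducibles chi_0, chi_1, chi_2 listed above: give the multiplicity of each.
Multiplicities: chi_0: 0, chi_1: 2, chi_2: 2.

Justification: Use <chi_rho, chi> = (1/|G|) sum_C |C| * chi_rho(C) * conj(chi(C)) with |G| = 3 for each irreducible chi in the table:
  <chi_rho, chi_0> = (1/3)[1*(4)*conj(1) + 1*(-2)*conj(1) + 1*(-2)*conj(1)]
      = (1/3)[(4) + (-2) + (-2)] = 0/3 = 0
  <chi_rho, chi_1> = (1/3)[1*(4)*conj(1) + 1*(-2)*conj(exp(2*I*pi/3)) + 1*(-2)*conj(exp(-2*I*pi/3))]
      = (1/3)[(4) + (2 + 2*exp(2*I*pi/3)) + (2 + 2*exp(-2*I*pi/3))] = 6/3 = 2
  <chi_rho, chi_2> = (1/3)[1*(4)*conj(1) + 1*(-2)*conj(exp(-2*I*pi/3)) + 1*(-2)*conj(exp(2*I*pi/3))]
      = (1/3)[(4) + (2 + 2*exp(-2*I*pi/3)) + (2 + 2*exp(2*I*pi/3))] = 6/3 = 2
(Exp terms are combined using exp(i*s)*conj(exp(i*t)) = exp(i*(s-t)), and sums of them are collapsed using the identity that for every m > 1 the m distinct m-th roots of unity sum to 0, e.g. 1 + exp(2*I*pi/3) + exp(-2*I*pi/3) = 0.)
Dimension check: dim(rho) = sum (mult * dim) = 0*1 + 2*1 + 2*1 = 4 = chi_rho(e) = 4.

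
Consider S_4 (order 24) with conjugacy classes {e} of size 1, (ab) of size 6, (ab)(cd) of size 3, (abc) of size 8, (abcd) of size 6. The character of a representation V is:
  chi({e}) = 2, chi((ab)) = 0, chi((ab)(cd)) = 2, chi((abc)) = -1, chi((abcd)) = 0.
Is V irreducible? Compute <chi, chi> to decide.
Irreducible: <chi, chi> = 1.

Proof sketch: <chi, chi> = (1/|G|) sum_C |C| * |chi(C)|^2 = (1/24)[1*|2|^2 + 6*|0|^2 + 3*|2|^2 + 8*|-1|^2 + 6*|0|^2]
  = (1/24)[(4) + (0) + (12) + (8) + (0)] = 24/24 = 1.
A character is irreducible iff <chi, chi> = 1, so this representation is irreducible.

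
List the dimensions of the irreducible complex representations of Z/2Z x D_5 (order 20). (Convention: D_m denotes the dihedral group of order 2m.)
Dimensions: 1, 1, 1, 1, 2, 2, 2, 2

Justification: There are 8 irreducibles (= number of conjugacy classes). Their dimensions d_i satisfy sum d_i^2 = |G| = 20: 1 + 1 + 1 + 1 + 4 + 4 + 4 + 4 = 20. (For the product with Z/2Z: each of the 2 1-dim characters of Z/2Z tensors with each irrep of D_5, giving 2 copies of each D_5-dimension.)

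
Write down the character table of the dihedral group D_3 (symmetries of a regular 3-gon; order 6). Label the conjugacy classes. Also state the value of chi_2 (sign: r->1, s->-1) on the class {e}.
Conjugacy classes: {e} of size 1, {r^1, r^2} of size 2, {s, sr, ..., sr^2} of size 3.
Character table:
  irrep \ class              {e} (size 1)  {r^1, r^2} (size 2)  {s, sr, ..., sr^2} (size 3)
  chi_1 (triv)               1             1                    1                          
  chi_2 (sign: r->1, s->-1)  1             1                    -1                         
  chi_3 (2d, j=1)            2             -1                   0                          

Spot check: chi_2 (sign: r->1, s->-1) on {e} = 1.

Why: D_3 has order 2*3 = 6 with 3 conjugacy classes, hence 3 irreducibles. Sum of squared dims 1 + 1 + 4 = 6 = |G|. Linear characters come from the abelianisation; the 2-dimensional irreps have character r^k -> 2*cos(2*pi*j*k/3), reflections -> 0.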